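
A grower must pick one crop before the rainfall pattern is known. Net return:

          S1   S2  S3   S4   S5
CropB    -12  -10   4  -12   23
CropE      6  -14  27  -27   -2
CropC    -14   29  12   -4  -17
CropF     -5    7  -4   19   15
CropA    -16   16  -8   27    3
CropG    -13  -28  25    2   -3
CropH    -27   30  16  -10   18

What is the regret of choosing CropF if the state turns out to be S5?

8

Best payoff under S5 is 23.
Regret = 23 − 15 = 8.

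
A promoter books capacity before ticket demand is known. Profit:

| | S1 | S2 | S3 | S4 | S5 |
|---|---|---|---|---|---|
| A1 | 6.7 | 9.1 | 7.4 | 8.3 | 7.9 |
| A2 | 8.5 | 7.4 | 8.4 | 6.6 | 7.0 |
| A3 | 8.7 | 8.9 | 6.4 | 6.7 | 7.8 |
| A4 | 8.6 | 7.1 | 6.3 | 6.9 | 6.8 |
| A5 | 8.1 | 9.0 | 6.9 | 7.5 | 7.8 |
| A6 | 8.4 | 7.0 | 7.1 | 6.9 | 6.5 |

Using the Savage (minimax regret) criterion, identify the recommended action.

Column bests: S1=8.7, S2=9.1, S3=8.4, S4=8.3, S5=7.9.
A1 regrets: 2.0, 0.0, 1.0, 0.0, 0.0 → max 2.0
A2 regrets: 0.2, 1.7, 0.0, 1.7, 0.9 → max 1.7
A3 regrets: 0.0, 0.2, 2.0, 1.6, 0.1 → max 2.0
A4 regrets: 0.1, 2.0, 2.1, 1.4, 1.1 → max 2.1
A5 regrets: 0.6, 0.1, 1.5, 0.8, 0.1 → max 1.5
A6 regrets: 0.3, 2.1, 1.3, 1.4, 1.4 → max 2.1
Smallest max regret = 1.5 → A5.

A5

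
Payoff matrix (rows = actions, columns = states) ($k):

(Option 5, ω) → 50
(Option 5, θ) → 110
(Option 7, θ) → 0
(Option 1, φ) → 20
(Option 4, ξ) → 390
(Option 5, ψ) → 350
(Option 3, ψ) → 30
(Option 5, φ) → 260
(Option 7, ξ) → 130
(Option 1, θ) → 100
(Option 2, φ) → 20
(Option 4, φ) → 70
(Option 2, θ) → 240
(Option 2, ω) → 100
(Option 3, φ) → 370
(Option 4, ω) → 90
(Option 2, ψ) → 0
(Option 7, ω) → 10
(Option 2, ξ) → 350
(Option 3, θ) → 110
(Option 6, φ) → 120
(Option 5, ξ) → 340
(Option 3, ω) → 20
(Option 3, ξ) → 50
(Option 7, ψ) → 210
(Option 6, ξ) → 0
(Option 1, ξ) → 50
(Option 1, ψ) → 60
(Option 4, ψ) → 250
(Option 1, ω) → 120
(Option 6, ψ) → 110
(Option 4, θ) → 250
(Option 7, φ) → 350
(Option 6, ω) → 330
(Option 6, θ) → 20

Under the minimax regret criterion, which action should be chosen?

Option 5

Column bests: θ=250, φ=370, ψ=350, ω=330, ξ=390.
Option 1 regrets: 150, 350, 290, 210, 340 → max 350
Option 2 regrets: 10, 350, 350, 230, 40 → max 350
Option 3 regrets: 140, 0, 320, 310, 340 → max 340
Option 4 regrets: 0, 300, 100, 240, 0 → max 300
Option 5 regrets: 140, 110, 0, 280, 50 → max 280
Option 6 regrets: 230, 250, 240, 0, 390 → max 390
Option 7 regrets: 250, 20, 140, 320, 260 → max 320
Smallest max regret = 280 → Option 5.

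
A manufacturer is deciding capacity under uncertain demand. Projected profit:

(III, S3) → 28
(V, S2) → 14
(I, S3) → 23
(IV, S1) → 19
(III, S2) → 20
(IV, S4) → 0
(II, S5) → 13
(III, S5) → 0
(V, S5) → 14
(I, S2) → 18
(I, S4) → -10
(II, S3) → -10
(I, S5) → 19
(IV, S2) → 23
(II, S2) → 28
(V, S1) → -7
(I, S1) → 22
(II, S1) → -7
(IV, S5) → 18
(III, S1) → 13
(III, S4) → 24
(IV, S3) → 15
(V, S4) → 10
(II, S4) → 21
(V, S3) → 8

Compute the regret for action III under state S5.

19

Best payoff under S5 is 19.
Regret = 19 − 0 = 19.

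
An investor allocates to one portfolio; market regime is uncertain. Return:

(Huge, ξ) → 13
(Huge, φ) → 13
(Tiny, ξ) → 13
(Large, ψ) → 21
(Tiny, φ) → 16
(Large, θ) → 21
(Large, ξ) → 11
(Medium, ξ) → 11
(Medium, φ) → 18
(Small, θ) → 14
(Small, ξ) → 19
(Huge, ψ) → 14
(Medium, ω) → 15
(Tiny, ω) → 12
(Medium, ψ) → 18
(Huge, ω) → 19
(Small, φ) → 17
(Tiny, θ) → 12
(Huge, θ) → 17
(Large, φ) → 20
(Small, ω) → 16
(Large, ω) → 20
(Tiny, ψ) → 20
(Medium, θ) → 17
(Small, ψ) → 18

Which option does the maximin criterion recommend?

Small

Row minima: Tiny=12, Small=14, Medium=11, Large=11, Huge=13
Best worst-case = 14 → Small.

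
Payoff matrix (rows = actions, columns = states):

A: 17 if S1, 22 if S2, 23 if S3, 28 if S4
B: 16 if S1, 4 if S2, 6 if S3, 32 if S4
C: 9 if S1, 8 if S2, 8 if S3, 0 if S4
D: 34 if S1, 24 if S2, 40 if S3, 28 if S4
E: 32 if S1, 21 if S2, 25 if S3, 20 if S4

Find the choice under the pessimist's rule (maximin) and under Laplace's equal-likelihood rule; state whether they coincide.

maximin → D; laplace → D (agree)

Row minima: A=17, B=4, C=0, D=24, E=20
Best worst-case = 24 → D.
Row averages: A=22.5, B=14.5, C=6.25, D=31.5, E=24.5
Highest average = 31.5 → D.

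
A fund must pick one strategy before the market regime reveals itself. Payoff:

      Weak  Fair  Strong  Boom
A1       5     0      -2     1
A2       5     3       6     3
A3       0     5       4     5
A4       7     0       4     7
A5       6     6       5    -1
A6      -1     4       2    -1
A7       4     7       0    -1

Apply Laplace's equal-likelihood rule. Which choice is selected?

A4

Row averages: A1=1, A2=4.25, A3=3.5, A4=4.5, A5=4, A6=1, A7=2.5
Highest average = 4.5 → A4.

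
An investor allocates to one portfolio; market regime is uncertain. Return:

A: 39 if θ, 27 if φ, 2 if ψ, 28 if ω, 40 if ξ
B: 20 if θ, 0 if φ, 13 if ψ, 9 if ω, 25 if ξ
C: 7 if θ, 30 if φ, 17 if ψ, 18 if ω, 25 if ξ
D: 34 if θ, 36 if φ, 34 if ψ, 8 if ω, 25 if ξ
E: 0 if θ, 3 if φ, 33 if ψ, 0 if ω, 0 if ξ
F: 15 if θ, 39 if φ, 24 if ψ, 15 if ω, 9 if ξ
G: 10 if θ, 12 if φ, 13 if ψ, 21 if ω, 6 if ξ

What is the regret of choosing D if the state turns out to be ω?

20

Best payoff under ω is 28.
Regret = 28 − 8 = 20.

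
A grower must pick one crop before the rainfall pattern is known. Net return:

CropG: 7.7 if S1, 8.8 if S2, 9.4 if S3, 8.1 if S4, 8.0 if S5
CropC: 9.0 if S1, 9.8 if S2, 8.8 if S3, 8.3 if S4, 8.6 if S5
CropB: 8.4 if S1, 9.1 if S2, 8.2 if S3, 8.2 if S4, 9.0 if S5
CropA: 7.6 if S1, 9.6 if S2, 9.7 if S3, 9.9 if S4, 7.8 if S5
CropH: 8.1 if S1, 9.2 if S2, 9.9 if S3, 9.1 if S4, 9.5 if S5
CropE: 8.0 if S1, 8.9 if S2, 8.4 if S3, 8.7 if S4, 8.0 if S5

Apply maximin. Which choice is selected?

Row minima: CropG=7.7, CropC=8.3, CropB=8.2, CropA=7.6, CropH=8.1, CropE=8.0
Best worst-case = 8.3 → CropC.

CropC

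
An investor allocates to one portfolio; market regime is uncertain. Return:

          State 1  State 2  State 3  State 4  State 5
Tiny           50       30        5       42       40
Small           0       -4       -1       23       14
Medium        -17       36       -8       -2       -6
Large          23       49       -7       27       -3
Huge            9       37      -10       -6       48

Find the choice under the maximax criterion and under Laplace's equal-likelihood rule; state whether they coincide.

Row maxima: Tiny=50, Small=23, Medium=36, Large=49, Huge=48
Best best-case = 50 → Tiny.
Row averages: Tiny=33.4, Small=6.4, Medium=0.6, Large=17.8, Huge=15.6
Highest average = 33.4 → Tiny.

maximax → Tiny; laplace → Tiny (agree)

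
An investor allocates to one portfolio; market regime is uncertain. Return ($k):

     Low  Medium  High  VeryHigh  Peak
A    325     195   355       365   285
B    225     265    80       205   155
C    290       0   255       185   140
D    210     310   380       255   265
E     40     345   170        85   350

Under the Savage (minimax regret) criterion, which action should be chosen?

D

Column bests: Low=325, Medium=345, High=380, VeryHigh=365, Peak=350.
A regrets: 0, 150, 25, 0, 65 → max 150
B regrets: 100, 80, 300, 160, 195 → max 300
C regrets: 35, 345, 125, 180, 210 → max 345
D regrets: 115, 35, 0, 110, 85 → max 115
E regrets: 285, 0, 210, 280, 0 → max 285
Smallest max regret = 115 → D.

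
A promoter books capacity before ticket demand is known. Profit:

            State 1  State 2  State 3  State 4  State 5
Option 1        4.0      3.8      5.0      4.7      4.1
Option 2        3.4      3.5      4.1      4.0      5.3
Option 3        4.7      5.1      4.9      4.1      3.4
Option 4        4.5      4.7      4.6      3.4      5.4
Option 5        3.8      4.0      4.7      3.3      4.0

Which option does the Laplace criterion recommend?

Option 4

Row averages: Option 1=4.32, Option 2=4.06, Option 3=4.44, Option 4=4.52, Option 5=3.96
Highest average = 4.52 → Option 4.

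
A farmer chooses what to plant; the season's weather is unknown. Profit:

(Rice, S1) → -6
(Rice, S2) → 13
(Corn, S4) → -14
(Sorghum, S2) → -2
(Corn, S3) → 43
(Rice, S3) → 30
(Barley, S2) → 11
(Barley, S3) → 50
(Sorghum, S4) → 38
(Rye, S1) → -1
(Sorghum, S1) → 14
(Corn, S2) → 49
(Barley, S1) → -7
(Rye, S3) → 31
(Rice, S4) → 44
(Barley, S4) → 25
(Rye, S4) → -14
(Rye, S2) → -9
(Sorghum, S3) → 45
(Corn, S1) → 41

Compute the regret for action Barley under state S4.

Best payoff under S4 is 44.
Regret = 44 − 25 = 19.

19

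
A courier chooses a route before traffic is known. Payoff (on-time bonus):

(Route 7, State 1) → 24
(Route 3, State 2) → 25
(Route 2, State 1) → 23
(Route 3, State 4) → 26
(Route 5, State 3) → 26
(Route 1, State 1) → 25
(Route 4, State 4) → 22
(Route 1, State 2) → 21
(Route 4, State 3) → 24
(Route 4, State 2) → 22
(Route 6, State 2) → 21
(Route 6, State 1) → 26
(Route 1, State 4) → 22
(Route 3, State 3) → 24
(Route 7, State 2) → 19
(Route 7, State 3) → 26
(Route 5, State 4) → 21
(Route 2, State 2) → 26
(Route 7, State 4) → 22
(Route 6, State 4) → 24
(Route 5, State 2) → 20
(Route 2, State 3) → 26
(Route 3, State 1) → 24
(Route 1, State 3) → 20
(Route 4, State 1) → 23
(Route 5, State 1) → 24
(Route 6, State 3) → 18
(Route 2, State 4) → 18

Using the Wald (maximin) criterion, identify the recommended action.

Route 3

Row minima: Route 1=20, Route 2=18, Route 3=24, Route 4=22, Route 5=20, Route 6=18, Route 7=19
Best worst-case = 24 → Route 3.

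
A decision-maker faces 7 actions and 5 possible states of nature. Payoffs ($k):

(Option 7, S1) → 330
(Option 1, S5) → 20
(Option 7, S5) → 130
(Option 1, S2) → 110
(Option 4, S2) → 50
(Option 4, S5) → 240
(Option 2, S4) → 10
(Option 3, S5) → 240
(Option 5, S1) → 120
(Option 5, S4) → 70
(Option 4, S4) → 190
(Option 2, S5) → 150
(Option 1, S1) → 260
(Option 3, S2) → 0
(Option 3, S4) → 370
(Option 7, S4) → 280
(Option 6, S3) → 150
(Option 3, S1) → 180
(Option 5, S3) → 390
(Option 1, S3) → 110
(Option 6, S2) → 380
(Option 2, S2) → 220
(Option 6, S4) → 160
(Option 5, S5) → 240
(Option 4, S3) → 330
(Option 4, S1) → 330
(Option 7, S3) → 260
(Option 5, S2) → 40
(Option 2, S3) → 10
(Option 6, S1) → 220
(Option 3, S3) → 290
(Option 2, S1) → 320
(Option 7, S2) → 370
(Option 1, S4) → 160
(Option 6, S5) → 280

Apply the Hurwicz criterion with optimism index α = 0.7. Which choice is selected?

Option 1: 0.7·260 + 0.3·20 = 188
Option 2: 0.7·320 + 0.3·10 = 227
Option 3: 0.7·370 + 0.3·0 = 259
Option 4: 0.7·330 + 0.3·50 = 246
Option 5: 0.7·390 + 0.3·40 = 285
Option 6: 0.7·380 + 0.3·150 = 311
Option 7: 0.7·370 + 0.3·130 = 298
Highest Hurwicz score = 311 → Option 6.

Option 6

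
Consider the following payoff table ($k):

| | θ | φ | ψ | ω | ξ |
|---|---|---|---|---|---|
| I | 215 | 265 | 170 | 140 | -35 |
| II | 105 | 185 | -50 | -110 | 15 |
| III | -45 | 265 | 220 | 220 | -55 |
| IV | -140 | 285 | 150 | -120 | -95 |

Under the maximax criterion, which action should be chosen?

Row maxima: I=265, II=185, III=265, IV=285
Best best-case = 285 → IV.

IV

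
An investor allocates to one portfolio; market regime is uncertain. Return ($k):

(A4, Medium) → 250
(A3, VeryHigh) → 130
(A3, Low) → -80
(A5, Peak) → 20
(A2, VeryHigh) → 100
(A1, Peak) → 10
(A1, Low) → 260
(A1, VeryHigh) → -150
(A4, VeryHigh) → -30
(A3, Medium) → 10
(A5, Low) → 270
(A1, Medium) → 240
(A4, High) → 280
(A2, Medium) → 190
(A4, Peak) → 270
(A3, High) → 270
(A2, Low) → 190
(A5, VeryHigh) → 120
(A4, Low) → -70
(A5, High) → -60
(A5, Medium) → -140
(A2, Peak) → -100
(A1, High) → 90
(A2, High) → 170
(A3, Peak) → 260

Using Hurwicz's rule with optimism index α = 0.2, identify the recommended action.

A4

A1: 0.2·260 + 0.8·(-150) = -68
A2: 0.2·190 + 0.8·(-100) = -42
A3: 0.2·270 + 0.8·(-80) = -10
A4: 0.2·280 + 0.8·(-70) = 0
A5: 0.2·270 + 0.8·(-140) = -58
Highest Hurwicz score = 0 → A4.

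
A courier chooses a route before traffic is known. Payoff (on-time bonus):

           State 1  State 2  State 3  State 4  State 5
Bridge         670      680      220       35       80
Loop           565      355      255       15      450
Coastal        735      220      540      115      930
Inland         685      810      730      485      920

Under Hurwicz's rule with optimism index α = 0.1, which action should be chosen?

Bridge: 0.1·680 + 0.9·35 = 99.5
Loop: 0.1·565 + 0.9·15 = 70
Coastal: 0.1·930 + 0.9·115 = 196.5
Inland: 0.1·920 + 0.9·485 = 528.5
Highest Hurwicz score = 528.5 → Inland.

Inland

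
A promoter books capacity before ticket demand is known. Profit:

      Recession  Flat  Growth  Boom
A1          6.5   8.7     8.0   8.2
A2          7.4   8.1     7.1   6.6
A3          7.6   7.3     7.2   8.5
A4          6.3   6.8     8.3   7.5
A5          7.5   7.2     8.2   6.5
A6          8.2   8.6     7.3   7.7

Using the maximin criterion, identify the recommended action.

A6

Row minima: A1=6.5, A2=6.6, A3=7.2, A4=6.3, A5=6.5, A6=7.3
Best worst-case = 7.3 → A6.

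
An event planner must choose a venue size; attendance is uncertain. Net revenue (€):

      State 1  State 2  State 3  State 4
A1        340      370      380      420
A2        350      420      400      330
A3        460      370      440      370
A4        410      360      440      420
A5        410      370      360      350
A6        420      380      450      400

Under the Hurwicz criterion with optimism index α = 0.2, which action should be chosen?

A6

A1: 0.2·420 + 0.8·340 = 356
A2: 0.2·420 + 0.8·330 = 348
A3: 0.2·460 + 0.8·370 = 388
A4: 0.2·440 + 0.8·360 = 376
A5: 0.2·410 + 0.8·350 = 362
A6: 0.2·450 + 0.8·380 = 394
Highest Hurwicz score = 394 → A6.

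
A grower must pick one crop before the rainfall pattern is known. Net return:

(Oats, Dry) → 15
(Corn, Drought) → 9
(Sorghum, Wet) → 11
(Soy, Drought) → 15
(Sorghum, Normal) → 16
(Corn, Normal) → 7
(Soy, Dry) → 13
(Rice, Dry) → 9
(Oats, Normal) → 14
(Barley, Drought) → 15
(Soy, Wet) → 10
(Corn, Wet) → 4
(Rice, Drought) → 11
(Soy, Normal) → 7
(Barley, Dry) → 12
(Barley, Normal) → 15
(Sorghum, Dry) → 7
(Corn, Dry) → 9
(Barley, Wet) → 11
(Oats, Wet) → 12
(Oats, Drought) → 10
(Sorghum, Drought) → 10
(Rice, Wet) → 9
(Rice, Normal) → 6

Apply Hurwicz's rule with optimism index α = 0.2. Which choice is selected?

Barley

Barley: 0.2·15 + 0.8·11 = 11.8
Corn: 0.2·9 + 0.8·4 = 5
Soy: 0.2·15 + 0.8·7 = 8.6
Oats: 0.2·15 + 0.8·10 = 11
Rice: 0.2·11 + 0.8·6 = 7
Sorghum: 0.2·16 + 0.8·7 = 8.8
Highest Hurwicz score = 11.8 → Barley.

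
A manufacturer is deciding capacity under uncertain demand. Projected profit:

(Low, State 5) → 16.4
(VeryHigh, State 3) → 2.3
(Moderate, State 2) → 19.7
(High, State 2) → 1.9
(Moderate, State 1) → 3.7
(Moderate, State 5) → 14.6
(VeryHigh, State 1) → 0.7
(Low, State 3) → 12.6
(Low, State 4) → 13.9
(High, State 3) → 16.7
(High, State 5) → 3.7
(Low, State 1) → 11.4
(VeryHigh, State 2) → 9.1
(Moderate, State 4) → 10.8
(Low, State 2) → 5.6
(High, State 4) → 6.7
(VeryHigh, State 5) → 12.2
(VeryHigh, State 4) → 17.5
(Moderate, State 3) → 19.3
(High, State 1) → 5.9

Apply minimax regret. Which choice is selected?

Moderate

Column bests: State 1=11.4, State 2=19.7, State 3=19.3, State 4=17.5, State 5=16.4.
Low regrets: 0.0, 14.1, 6.7, 3.6, 0.0 → max 14.1
Moderate regrets: 7.7, 0.0, 0.0, 6.7, 1.8 → max 7.7
High regrets: 5.5, 17.8, 2.6, 10.8, 12.7 → max 17.8
VeryHigh regrets: 10.7, 10.6, 17.0, 0.0, 4.2 → max 17.0
Smallest max regret = 7.7 → Moderate.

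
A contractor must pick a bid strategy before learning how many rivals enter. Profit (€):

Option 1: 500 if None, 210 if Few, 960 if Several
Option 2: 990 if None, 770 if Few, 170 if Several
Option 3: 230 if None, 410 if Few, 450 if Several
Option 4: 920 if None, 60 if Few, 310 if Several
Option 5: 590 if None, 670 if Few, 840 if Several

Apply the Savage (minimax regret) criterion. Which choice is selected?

Option 5

Column bests: None=990, Few=770, Several=960.
Option 1 regrets: 490, 560, 0 → max 560
Option 2 regrets: 0, 0, 790 → max 790
Option 3 regrets: 760, 360, 510 → max 760
Option 4 regrets: 70, 710, 650 → max 710
Option 5 regrets: 400, 100, 120 → max 400
Smallest max regret = 400 → Option 5.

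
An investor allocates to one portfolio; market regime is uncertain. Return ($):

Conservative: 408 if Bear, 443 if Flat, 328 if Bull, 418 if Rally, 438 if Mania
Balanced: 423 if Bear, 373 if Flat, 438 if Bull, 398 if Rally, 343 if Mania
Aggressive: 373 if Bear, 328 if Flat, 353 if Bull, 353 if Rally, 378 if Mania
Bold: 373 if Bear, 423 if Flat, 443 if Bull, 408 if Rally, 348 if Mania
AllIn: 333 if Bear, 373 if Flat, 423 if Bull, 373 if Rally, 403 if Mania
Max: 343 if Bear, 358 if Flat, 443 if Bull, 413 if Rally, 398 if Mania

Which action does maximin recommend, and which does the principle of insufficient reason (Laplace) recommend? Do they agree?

maximin → Bold; laplace → Conservative (disagree)

Row minima: Conservative=328, Balanced=343, Aggressive=328, Bold=348, AllIn=333, Max=343
Best worst-case = 348 → Bold.
Row averages: Conservative=407, Balanced=395, Aggressive=357, Bold=399, AllIn=381, Max=391
Highest average = 407 → Conservative.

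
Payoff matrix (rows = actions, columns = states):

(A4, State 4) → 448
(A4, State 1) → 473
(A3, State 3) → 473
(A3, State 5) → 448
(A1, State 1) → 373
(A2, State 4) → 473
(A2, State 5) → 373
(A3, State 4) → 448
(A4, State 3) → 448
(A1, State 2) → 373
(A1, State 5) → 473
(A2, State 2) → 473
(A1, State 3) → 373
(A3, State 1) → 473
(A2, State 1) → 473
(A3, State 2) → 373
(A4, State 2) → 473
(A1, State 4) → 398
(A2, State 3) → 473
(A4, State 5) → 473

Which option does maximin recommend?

A4

Row minima: A1=373, A2=373, A3=373, A4=448
Best worst-case = 448 → A4.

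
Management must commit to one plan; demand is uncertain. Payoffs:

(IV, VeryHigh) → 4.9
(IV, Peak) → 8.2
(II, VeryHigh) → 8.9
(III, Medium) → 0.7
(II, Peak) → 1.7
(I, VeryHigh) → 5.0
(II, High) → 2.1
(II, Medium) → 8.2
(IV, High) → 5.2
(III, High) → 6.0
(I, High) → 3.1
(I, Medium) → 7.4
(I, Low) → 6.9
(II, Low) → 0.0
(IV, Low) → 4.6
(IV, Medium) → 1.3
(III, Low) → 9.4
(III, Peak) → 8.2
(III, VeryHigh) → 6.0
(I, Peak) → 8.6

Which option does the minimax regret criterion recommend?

Column bests: Low=9.4, Medium=8.2, High=6.0, VeryHigh=8.9, Peak=8.6.
I regrets: 2.5, 0.8, 2.9, 3.9, 0.0 → max 3.9
II regrets: 9.4, 0.0, 3.9, 0.0, 6.9 → max 9.4
III regrets: 0.0, 7.5, 0.0, 2.9, 0.4 → max 7.5
IV regrets: 4.8, 6.9, 0.8, 4.0, 0.4 → max 6.9
Smallest max regret = 3.9 → I.

I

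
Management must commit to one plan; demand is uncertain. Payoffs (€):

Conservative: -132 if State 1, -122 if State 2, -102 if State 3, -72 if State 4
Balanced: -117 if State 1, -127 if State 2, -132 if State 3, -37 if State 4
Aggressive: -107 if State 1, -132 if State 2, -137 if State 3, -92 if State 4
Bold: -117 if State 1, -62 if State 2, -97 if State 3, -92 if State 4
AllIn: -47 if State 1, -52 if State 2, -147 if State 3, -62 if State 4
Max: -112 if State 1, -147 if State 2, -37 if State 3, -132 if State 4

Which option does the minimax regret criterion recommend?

Bold

Column bests: State 1=-47, State 2=-52, State 3=-37, State 4=-37.
Conservative regrets: 85, 70, 65, 35 → max 85
Balanced regrets: 70, 75, 95, 0 → max 95
Aggressive regrets: 60, 80, 100, 55 → max 100
Bold regrets: 70, 10, 60, 55 → max 70
AllIn regrets: 0, 0, 110, 25 → max 110
Max regrets: 65, 95, 0, 95 → max 95
Smallest max regret = 70 → Bold.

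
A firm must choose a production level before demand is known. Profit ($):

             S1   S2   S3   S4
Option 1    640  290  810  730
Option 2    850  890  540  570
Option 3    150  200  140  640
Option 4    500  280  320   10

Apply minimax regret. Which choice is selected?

Option 2

Column bests: S1=850, S2=890, S3=810, S4=730.
Option 1 regrets: 210, 600, 0, 0 → max 600
Option 2 regrets: 0, 0, 270, 160 → max 270
Option 3 regrets: 700, 690, 670, 90 → max 700
Option 4 regrets: 350, 610, 490, 720 → max 720
Smallest max regret = 270 → Option 2.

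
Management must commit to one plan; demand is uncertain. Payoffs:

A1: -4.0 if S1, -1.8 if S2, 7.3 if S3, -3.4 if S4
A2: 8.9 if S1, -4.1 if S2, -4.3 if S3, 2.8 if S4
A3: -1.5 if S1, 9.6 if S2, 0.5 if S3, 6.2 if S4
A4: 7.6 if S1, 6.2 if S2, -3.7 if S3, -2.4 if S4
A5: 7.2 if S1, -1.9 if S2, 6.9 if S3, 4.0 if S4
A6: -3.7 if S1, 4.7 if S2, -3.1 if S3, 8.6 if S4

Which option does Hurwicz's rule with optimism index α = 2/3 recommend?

A3

A1: 2/3·7.3 + 1/3·(-4.0) = 53/15
A2: 2/3·8.9 + 1/3·(-4.3) = 4.5
A3: 2/3·9.6 + 1/3·(-1.5) = 5.9
A4: 2/3·7.6 + 1/3·(-3.7) = 23/6
A5: 2/3·7.2 + 1/3·(-1.9) = 25/6
A6: 2/3·8.6 + 1/3·(-3.7) = 4.5
Highest Hurwicz score = 5.9 → A3.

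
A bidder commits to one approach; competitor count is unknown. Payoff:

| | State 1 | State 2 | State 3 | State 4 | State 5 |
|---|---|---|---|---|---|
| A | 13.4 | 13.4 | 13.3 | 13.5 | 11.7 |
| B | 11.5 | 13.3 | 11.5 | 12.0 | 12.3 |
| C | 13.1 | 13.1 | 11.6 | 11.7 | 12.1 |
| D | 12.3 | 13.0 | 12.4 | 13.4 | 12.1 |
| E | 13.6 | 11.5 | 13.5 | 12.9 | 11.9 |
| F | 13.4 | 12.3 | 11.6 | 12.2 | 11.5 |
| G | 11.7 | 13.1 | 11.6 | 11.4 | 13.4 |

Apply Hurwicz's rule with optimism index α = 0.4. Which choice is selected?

D

A: 0.4·13.5 + 0.6·11.7 = 12.42
B: 0.4·13.3 + 0.6·11.5 = 12.22
C: 0.4·13.1 + 0.6·11.6 = 12.2
D: 0.4·13.4 + 0.6·12.1 = 12.62
E: 0.4·13.6 + 0.6·11.5 = 12.34
F: 0.4·13.4 + 0.6·11.5 = 12.26
G: 0.4·13.4 + 0.6·11.4 = 12.2
Highest Hurwicz score = 12.62 → D.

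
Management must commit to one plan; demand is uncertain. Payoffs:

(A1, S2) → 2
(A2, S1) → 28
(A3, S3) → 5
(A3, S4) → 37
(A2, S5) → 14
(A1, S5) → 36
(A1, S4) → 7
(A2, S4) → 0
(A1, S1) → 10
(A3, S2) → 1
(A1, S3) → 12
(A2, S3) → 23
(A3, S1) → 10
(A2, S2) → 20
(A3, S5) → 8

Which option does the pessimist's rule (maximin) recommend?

Row minima: A1=2, A2=0, A3=1
Best worst-case = 2 → A1.

A1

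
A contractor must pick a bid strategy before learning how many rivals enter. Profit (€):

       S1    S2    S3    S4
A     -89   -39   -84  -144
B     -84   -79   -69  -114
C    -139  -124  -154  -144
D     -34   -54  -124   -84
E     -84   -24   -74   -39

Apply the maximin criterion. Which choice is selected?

E

Row minima: A=-144, B=-114, C=-154, D=-124, E=-84
Best worst-case = -84 → E.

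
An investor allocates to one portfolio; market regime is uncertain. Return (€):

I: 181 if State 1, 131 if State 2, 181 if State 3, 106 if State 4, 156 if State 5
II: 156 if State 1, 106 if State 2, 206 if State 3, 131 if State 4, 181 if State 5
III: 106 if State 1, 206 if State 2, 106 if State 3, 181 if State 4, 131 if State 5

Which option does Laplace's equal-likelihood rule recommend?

II

Row averages: I=151, II=156, III=146
Highest average = 156 → II.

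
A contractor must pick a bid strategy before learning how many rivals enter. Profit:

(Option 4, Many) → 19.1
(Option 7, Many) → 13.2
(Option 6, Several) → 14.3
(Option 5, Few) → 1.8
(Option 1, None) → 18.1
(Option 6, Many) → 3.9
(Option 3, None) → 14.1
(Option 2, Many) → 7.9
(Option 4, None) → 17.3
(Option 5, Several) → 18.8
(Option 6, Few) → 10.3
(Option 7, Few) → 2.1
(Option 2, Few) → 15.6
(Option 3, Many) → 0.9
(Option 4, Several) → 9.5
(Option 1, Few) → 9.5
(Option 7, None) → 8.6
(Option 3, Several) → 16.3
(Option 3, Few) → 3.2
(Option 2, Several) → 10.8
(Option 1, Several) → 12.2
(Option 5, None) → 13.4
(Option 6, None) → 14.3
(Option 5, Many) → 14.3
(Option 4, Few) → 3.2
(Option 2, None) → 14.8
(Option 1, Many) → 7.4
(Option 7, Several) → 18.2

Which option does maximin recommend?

Row minima: Option 1=7.4, Option 2=7.9, Option 3=0.9, Option 4=3.2, Option 5=1.8, Option 6=3.9, Option 7=2.1
Best worst-case = 7.9 → Option 2.

Option 2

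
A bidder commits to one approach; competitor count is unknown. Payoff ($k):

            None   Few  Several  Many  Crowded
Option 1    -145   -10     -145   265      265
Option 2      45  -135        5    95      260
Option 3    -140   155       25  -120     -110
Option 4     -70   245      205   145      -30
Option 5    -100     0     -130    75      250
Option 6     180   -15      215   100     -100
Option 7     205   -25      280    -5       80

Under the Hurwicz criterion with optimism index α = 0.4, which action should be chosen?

Option 1: 0.4·265 + 0.6·(-145) = 19
Option 2: 0.4·260 + 0.6·(-135) = 23
Option 3: 0.4·155 + 0.6·(-140) = -22
Option 4: 0.4·245 + 0.6·(-70) = 56
Option 5: 0.4·250 + 0.6·(-130) = 22
Option 6: 0.4·215 + 0.6·(-100) = 26
Option 7: 0.4·280 + 0.6·(-25) = 97
Highest Hurwicz score = 97 → Option 7.

Option 7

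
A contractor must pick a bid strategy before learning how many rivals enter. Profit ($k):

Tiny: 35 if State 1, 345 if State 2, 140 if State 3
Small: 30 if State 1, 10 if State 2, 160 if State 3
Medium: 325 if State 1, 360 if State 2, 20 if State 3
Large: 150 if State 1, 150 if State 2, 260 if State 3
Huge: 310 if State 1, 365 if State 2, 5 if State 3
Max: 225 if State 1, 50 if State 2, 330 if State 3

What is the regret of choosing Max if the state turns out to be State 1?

100

Best payoff under State 1 is 325.
Regret = 325 − 225 = 100.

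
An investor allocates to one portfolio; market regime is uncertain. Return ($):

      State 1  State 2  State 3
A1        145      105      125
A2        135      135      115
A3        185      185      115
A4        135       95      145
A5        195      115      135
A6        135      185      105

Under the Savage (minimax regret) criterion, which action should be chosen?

A3

Column bests: State 1=195, State 2=185, State 3=145.
A1 regrets: 50, 80, 20 → max 80
A2 regrets: 60, 50, 30 → max 60
A3 regrets: 10, 0, 30 → max 30
A4 regrets: 60, 90, 0 → max 90
A5 regrets: 0, 70, 10 → max 70
A6 regrets: 60, 0, 40 → max 60
Smallest max regret = 30 → A3.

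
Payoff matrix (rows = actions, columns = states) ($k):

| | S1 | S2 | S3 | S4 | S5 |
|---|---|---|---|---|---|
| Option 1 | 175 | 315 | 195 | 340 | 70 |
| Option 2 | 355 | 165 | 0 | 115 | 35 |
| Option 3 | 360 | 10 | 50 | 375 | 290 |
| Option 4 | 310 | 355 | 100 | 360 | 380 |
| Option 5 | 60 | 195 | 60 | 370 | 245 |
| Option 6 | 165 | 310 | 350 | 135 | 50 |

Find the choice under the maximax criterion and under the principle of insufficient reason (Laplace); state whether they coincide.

Row maxima: Option 1=340, Option 2=355, Option 3=375, Option 4=380, Option 5=370, Option 6=350
Best best-case = 380 → Option 4.
Row averages: Option 1=219, Option 2=134, Option 3=217, Option 4=301, Option 5=186, Option 6=202
Highest average = 301 → Option 4.

maximax → Option 4; laplace → Option 4 (agree)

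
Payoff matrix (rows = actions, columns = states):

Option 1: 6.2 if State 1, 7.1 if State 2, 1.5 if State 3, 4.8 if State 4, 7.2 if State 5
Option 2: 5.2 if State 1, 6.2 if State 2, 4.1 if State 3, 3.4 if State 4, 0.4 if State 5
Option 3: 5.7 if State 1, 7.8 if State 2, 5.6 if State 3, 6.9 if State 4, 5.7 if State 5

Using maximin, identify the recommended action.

Row minima: Option 1=1.5, Option 2=0.4, Option 3=5.6
Best worst-case = 5.6 → Option 3.

Option 3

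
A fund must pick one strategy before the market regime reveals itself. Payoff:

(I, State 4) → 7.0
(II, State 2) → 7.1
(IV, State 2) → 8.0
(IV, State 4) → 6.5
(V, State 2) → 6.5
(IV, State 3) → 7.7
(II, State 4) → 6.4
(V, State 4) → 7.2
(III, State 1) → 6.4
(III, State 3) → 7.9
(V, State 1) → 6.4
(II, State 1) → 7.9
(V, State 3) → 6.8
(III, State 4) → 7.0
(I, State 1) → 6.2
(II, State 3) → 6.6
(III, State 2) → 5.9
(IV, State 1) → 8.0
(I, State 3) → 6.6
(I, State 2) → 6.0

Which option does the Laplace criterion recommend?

Row averages: I=6.45, II=7, III=6.8, IV=7.55, V=6.725
Highest average = 7.55 → IV.

IV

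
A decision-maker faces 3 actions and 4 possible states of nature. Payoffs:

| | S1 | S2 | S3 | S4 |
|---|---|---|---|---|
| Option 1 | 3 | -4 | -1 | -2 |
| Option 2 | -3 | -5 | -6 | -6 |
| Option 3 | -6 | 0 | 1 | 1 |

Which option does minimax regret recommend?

Column bests: S1=3, S2=0, S3=1, S4=1.
Option 1 regrets: 0, 4, 2, 3 → max 4
Option 2 regrets: 6, 5, 7, 7 → max 7
Option 3 regrets: 9, 0, 0, 0 → max 9
Smallest max regret = 4 → Option 1.

Option 1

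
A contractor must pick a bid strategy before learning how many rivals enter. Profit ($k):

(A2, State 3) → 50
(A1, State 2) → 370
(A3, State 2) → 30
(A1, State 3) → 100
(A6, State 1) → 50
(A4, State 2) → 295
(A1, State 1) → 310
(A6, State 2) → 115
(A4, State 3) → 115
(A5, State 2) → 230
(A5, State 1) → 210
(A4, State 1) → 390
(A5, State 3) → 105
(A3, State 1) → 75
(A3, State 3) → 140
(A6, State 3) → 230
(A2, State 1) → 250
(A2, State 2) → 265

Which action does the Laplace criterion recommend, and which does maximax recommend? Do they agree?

Row averages: A1=260, A2=565/3, A3=245/3, A4=800/3, A5=545/3, A6=395/3
Highest average = 800/3 → A4.
Row maxima: A1=370, A2=265, A3=140, A4=390, A5=230, A6=230
Best best-case = 390 → A4.

laplace → A4; maximax → A4 (agree)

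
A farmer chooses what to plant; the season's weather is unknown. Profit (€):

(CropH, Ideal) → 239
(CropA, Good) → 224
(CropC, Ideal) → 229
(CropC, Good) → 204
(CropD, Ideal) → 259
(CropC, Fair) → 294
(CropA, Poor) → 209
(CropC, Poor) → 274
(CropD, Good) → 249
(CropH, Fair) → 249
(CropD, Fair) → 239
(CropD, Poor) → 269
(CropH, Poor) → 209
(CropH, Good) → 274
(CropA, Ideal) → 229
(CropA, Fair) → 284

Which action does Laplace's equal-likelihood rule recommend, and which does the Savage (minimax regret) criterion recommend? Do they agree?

laplace → CropD; minimax regret → CropD (agree)

Row averages: CropC=250.25, CropD=254, CropA=236.5, CropH=242.75
Highest average = 254 → CropD.
Column bests: Poor=274, Fair=294, Good=274, Ideal=259.
CropC regrets: 0, 0, 70, 30 → max 70
CropD regrets: 5, 55, 25, 0 → max 55
CropA regrets: 65, 10, 50, 30 → max 65
CropH regrets: 65, 45, 0, 20 → max 65
Smallest max regret = 55 → CropD.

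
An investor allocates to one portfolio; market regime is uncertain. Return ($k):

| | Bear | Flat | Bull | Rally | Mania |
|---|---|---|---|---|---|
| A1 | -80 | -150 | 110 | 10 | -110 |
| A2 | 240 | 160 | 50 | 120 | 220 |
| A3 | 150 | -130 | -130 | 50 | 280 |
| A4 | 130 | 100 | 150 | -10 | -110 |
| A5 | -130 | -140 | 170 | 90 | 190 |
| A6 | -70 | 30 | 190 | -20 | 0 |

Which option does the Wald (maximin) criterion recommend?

A2

Row minima: A1=-150, A2=50, A3=-130, A4=-110, A5=-140, A6=-70
Best worst-case = 50 → A2.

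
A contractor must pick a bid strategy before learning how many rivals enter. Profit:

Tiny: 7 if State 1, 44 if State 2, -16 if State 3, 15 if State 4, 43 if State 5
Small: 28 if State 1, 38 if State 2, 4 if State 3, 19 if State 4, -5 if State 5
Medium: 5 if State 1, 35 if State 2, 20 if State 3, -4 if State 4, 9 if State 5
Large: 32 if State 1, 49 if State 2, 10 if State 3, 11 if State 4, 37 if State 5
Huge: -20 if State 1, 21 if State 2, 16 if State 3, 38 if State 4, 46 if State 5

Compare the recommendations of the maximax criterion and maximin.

Row maxima: Tiny=44, Small=38, Medium=35, Large=49, Huge=46
Best best-case = 49 → Large.
Row minima: Tiny=-16, Small=-5, Medium=-4, Large=10, Huge=-20
Best worst-case = 10 → Large.

maximax → Large; maximin → Large (agree)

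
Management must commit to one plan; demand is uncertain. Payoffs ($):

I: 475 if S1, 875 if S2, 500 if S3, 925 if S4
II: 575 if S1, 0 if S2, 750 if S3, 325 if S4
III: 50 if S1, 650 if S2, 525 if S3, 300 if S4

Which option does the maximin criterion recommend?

Row minima: I=475, II=0, III=50
Best worst-case = 475 → I.

I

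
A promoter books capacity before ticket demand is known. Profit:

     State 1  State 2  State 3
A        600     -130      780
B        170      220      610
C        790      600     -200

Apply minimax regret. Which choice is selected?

B

Column bests: State 1=790, State 2=600, State 3=780.
A regrets: 190, 730, 0 → max 730
B regrets: 620, 380, 170 → max 620
C regrets: 0, 0, 980 → max 980
Smallest max regret = 620 → B.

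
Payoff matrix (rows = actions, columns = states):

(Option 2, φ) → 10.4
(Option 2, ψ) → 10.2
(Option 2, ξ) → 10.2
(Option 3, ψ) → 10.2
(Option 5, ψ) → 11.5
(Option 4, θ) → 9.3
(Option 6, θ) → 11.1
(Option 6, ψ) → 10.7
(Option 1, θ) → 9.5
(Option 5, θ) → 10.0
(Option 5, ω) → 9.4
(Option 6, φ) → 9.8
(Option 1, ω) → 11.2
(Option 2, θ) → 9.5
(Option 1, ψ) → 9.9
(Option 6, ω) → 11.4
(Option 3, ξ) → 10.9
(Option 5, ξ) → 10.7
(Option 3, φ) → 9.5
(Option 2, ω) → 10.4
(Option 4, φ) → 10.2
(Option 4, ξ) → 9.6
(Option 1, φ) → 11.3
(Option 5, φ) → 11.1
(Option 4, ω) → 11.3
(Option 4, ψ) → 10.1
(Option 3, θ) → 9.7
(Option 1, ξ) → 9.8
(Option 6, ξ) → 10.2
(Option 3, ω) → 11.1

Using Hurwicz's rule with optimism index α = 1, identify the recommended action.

Option 5

Option 1: 1·11.3 + 0·9.5 = 11.3
Option 2: 1·10.4 + 0·9.5 = 10.4
Option 3: 1·11.1 + 0·9.5 = 11.1
Option 4: 1·11.3 + 0·9.3 = 11.3
Option 5: 1·11.5 + 0·9.4 = 11.5
Option 6: 1·11.4 + 0·9.8 = 11.4
Highest Hurwicz score = 11.5 → Option 5.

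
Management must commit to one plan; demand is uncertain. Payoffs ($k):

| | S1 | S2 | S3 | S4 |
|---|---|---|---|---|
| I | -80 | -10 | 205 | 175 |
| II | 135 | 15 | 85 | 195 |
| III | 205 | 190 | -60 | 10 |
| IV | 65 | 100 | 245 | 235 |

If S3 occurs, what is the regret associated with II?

160

Best payoff under S3 is 245.
Regret = 245 − 85 = 160.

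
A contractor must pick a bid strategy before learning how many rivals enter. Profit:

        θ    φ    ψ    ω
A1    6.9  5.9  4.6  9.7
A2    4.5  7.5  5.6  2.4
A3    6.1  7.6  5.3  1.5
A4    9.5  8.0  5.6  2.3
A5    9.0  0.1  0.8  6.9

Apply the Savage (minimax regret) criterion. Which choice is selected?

Column bests: θ=9.5, φ=8.0, ψ=5.6, ω=9.7.
A1 regrets: 2.6, 2.1, 1.0, 0.0 → max 2.6
A2 regrets: 5.0, 0.5, 0.0, 7.3 → max 7.3
A3 regrets: 3.4, 0.4, 0.3, 8.2 → max 8.2
A4 regrets: 0.0, 0.0, 0.0, 7.4 → max 7.4
A5 regrets: 0.5, 7.9, 4.8, 2.8 → max 7.9
Smallest max regret = 2.6 → A1.

A1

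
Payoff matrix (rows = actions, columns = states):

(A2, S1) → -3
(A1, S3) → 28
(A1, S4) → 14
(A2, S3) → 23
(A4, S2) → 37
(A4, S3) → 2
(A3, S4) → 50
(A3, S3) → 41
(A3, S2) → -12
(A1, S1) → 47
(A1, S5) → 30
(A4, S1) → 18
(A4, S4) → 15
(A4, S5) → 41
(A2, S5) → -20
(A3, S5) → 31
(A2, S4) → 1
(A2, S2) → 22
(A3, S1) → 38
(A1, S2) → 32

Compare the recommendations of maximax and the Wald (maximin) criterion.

maximax → A3; maximin → A1 (disagree)

Row maxima: A1=47, A2=23, A3=50, A4=41
Best best-case = 50 → A3.
Row minima: A1=14, A2=-20, A3=-12, A4=2
Best worst-case = 14 → A1.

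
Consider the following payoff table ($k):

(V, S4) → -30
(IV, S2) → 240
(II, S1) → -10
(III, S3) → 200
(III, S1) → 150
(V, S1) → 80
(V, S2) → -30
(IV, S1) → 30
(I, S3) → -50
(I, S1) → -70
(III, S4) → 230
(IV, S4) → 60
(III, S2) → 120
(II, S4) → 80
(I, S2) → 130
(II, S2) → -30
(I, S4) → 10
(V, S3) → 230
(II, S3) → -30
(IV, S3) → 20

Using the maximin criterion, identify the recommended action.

III

Row minima: I=-70, II=-30, III=120, IV=20, V=-30
Best worst-case = 120 → III.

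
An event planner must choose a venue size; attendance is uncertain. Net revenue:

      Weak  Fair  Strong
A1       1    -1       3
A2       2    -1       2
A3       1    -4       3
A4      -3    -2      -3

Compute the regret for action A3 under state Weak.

Best payoff under Weak is 2.
Regret = 2 − 1 = 1.

1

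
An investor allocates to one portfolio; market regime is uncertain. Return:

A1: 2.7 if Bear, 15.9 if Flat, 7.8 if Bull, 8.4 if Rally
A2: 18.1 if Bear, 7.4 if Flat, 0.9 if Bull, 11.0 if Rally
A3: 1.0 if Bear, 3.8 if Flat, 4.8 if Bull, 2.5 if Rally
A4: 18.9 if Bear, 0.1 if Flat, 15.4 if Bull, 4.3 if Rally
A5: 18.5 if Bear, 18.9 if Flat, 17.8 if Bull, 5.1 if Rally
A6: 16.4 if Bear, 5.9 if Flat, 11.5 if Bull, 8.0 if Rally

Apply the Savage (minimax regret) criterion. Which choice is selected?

A5

Column bests: Bear=18.9, Flat=18.9, Bull=17.8, Rally=11.0.
A1 regrets: 16.2, 3.0, 10.0, 2.6 → max 16.2
A2 regrets: 0.8, 11.5, 16.9, 0.0 → max 16.9
A3 regrets: 17.9, 15.1, 13.0, 8.5 → max 17.9
A4 regrets: 0.0, 18.8, 2.4, 6.7 → max 18.8
A5 regrets: 0.4, 0.0, 0.0, 5.9 → max 5.9
A6 regrets: 2.5, 13.0, 6.3, 3.0 → max 13.0
Smallest max regret = 5.9 → A5.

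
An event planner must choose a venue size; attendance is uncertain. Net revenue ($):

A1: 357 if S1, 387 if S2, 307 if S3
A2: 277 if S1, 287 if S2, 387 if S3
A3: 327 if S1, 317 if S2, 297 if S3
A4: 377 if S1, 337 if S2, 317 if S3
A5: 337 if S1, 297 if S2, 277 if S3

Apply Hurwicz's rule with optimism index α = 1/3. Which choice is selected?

A1: 1/3·387 + 2/3·307 = 1001/3
A2: 1/3·387 + 2/3·277 = 941/3
A3: 1/3·327 + 2/3·297 = 307
A4: 1/3·377 + 2/3·317 = 337
A5: 1/3·337 + 2/3·277 = 297
Highest Hurwicz score = 337 → A4.

A4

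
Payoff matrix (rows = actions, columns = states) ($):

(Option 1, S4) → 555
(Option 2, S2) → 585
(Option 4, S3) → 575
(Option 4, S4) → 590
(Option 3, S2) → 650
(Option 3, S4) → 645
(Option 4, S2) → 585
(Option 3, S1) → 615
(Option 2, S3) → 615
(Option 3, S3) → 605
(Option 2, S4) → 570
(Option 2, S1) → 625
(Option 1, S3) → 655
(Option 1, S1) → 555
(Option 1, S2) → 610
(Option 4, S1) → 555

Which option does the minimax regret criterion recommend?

Column bests: S1=625, S2=650, S3=655, S4=645.
Option 1 regrets: 70, 40, 0, 90 → max 90
Option 2 regrets: 0, 65, 40, 75 → max 75
Option 3 regrets: 10, 0, 50, 0 → max 50
Option 4 regrets: 70, 65, 80, 55 → max 80
Smallest max regret = 50 → Option 3.

Option 3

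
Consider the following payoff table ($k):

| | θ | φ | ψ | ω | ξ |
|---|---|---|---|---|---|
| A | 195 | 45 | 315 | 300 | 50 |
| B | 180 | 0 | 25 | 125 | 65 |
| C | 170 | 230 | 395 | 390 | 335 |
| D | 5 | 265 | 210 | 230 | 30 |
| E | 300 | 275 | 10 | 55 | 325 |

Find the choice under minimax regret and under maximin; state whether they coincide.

Column bests: θ=300, φ=275, ψ=395, ω=390, ξ=335.
A regrets: 105, 230, 80, 90, 285 → max 285
B regrets: 120, 275, 370, 265, 270 → max 370
C regrets: 130, 45, 0, 0, 0 → max 130
D regrets: 295, 10, 185, 160, 305 → max 305
E regrets: 0, 0, 385, 335, 10 → max 385
Smallest max regret = 130 → C.
Row minima: A=45, B=0, C=170, D=5, E=10
Best worst-case = 170 → C.

minimax regret → C; maximin → C (agree)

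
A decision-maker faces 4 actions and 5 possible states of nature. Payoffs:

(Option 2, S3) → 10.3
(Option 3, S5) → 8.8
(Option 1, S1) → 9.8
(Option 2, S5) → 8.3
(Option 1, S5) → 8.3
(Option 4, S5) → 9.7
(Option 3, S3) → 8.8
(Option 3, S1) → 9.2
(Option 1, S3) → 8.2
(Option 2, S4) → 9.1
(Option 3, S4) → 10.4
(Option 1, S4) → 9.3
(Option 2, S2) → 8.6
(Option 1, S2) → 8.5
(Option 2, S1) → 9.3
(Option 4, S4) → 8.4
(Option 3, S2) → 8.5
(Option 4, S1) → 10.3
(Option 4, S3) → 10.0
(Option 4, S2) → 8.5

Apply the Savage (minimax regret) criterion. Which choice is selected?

Option 2

Column bests: S1=10.3, S2=8.6, S3=10.3, S4=10.4, S5=9.7.
Option 1 regrets: 0.5, 0.1, 2.1, 1.1, 1.4 → max 2.1
Option 2 regrets: 1.0, 0.0, 0.0, 1.3, 1.4 → max 1.4
Option 3 regrets: 1.1, 0.1, 1.5, 0.0, 0.9 → max 1.5
Option 4 regrets: 0.0, 0.1, 0.3, 2.0, 0.0 → max 2.0
Smallest max regret = 1.4 → Option 2.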